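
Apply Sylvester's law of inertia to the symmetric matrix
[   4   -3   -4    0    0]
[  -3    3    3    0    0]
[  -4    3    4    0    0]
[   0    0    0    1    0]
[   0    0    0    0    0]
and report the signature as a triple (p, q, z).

step 0: pivot 4 → sign +
step 1: pivot 3/4 → sign +
step 2: pivot 1 → sign +
step 3: row/col 3 already zero → sign 0
step 4: row/col 4 already zero → sign 0
signature = (3, 0, 2)

Answer: (3, 0, 2)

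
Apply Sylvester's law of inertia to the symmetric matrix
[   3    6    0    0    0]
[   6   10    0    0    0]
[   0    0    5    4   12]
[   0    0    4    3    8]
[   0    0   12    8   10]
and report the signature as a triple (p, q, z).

Answer: (2, 3, 0)

Derivation:
step 0: pivot 3 → sign +
step 1: pivot -2 → sign −
step 2: pivot 5 → sign +
step 3: pivot -1/5 → sign −
step 4: pivot -6 → sign −
signature = (2, 3, 0)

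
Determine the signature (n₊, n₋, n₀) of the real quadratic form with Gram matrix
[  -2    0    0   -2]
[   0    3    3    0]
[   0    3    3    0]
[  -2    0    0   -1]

step 0: pivot -2 → sign −
step 1: pivot 3 → sign +
step 2: pivot 1 → sign +
step 3: row/col 3 already zero → sign 0
signature = (2, 1, 1)

Answer: (2, 1, 1)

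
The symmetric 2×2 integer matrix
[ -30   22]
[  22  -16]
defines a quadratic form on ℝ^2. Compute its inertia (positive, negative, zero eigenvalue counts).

step 0: pivot -30 → sign −
step 1: pivot 2/15 → sign +
signature = (1, 1, 0)

Answer: (1, 1, 0)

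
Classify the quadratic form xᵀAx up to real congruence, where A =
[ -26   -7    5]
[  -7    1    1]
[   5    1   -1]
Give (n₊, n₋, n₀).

step 0: pivot -26 → sign −
step 1: pivot 75/26 → sign +
step 2: pivot -2/25 → sign −
signature = (1, 2, 0)

Answer: (1, 2, 0)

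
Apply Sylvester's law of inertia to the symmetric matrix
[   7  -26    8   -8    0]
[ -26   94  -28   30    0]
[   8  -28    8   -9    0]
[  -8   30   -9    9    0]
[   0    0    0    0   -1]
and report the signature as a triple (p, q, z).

step 0: pivot 7 → sign +
step 1: pivot -18/7 → sign −
step 2: pivot -1/9 → sign −
step 3: pivot 1 → sign +
step 4: pivot -1 → sign −
signature = (2, 3, 0)

Answer: (2, 3, 0)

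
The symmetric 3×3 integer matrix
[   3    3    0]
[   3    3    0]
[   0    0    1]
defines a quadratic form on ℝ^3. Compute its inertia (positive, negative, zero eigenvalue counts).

step 0: pivot 3 → sign +
step 1: pivot 1 → sign +
step 2: row/col 2 already zero → sign 0
signature = (2, 0, 1)

Answer: (2, 0, 1)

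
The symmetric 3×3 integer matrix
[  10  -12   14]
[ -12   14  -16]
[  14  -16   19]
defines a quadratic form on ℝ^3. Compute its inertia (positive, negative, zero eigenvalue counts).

step 0: pivot 10 → sign +
step 1: pivot -2/5 → sign −
step 2: pivot 1 → sign +
signature = (2, 1, 0)

Answer: (2, 1, 0)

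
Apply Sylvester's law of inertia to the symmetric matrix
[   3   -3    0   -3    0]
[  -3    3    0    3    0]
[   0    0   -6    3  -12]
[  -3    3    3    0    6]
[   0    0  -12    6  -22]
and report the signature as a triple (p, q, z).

Answer: (2, 2, 1)

Derivation:
step 0: pivot 3 → sign +
step 1: pivot -6 → sign −
step 2: pivot -3/2 → sign −
step 3: pivot 2 → sign +
step 4: row/col 4 already zero → sign 0
signature = (2, 2, 1)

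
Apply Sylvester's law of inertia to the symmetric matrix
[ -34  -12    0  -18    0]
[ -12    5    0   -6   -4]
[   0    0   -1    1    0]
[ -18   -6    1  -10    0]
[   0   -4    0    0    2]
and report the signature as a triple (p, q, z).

Answer: (3, 2, 0)

Derivation:
step 0: pivot -34 → sign −
step 1: pivot 157/17 → sign +
step 2: pivot -1 → sign −
step 3: pivot 81/157 → sign +
step 4: pivot 2/9 → sign +
signature = (3, 2, 0)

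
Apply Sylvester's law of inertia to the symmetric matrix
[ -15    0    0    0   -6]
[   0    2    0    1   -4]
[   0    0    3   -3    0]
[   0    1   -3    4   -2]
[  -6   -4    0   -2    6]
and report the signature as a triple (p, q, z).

step 0: pivot -15 → sign −
step 1: pivot 2 → sign +
step 2: pivot 3 → sign +
step 3: pivot 1/2 → sign +
step 4: pivot 2/5 → sign +
signature = (4, 1, 0)

Answer: (4, 1, 0)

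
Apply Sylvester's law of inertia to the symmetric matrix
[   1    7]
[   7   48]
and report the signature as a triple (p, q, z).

Answer: (1, 1, 0)

Derivation:
step 0: pivot 1 → sign +
step 1: pivot -1 → sign −
signature = (1, 1, 0)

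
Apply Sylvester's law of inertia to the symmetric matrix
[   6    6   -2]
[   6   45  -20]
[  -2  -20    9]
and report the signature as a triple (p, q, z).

Answer: (3, 0, 0)

Derivation:
step 0: pivot 6 → sign +
step 1: pivot 39 → sign +
step 2: pivot 1/39 → sign +
signature = (3, 0, 0)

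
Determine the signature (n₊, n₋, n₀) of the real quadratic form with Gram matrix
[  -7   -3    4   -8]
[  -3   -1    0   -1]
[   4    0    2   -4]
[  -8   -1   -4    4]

Answer: (1, 3, 0)

Derivation:
step 0: pivot -7 → sign −
step 1: pivot 2/7 → sign +
step 2: pivot -6 → sign −
step 3: pivot -3/2 → sign −
signature = (1, 3, 0)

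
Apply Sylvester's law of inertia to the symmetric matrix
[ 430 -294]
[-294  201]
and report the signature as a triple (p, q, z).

Answer: (1, 1, 0)

Derivation:
step 0: pivot 430 → sign +
step 1: pivot -3/215 → sign −
signature = (1, 1, 0)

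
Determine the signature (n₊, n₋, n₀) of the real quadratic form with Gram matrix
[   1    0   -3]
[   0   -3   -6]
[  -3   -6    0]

step 0: pivot 1 → sign +
step 1: pivot -3 → sign −
step 2: pivot 3 → sign +
signature = (2, 1, 0)

Answer: (2, 1, 0)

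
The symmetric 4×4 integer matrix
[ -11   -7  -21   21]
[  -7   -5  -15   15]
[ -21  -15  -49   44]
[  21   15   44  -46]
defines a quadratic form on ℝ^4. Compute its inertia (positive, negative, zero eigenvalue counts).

Answer: (0, 4, 0)

Derivation:
step 0: pivot -11 → sign −
step 1: pivot -6/11 → sign −
step 2: pivot -4 → sign −
step 3: pivot -3/4 → sign −
signature = (0, 4, 0)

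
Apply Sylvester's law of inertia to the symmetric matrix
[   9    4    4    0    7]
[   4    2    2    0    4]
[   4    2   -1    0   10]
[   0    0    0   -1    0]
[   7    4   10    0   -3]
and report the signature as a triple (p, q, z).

Answer: (2, 2, 1)

Derivation:
step 0: pivot 9 → sign +
step 1: pivot 2/9 → sign +
step 2: pivot -3 → sign −
step 3: pivot -1 → sign −
step 4: row/col 4 already zero → sign 0
signature = (2, 2, 1)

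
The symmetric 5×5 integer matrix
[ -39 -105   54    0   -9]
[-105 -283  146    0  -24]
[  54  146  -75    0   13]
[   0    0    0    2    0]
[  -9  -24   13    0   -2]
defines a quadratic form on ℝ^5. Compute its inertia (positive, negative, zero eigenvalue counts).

Answer: (2, 3, 0)

Derivation:
step 0: pivot -39 → sign −
step 1: pivot -4/13 → sign −
step 2: pivot 1 → sign +
step 3: pivot 2 → sign +
step 4: pivot -3/4 → sign −
signature = (2, 3, 0)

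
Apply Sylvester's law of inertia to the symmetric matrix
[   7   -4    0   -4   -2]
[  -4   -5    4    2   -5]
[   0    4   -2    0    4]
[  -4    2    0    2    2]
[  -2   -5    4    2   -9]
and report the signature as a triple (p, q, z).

Answer: (2, 2, 1)

Derivation:
step 0: pivot 7 → sign +
step 1: pivot -51/7 → sign −
step 2: pivot 10/51 → sign +
step 3: pivot -2/5 → sign −
step 4: row/col 4 already zero → sign 0
signature = (2, 2, 1)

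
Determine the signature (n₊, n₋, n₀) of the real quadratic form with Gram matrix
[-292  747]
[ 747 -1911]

step 0: pivot -292 → sign −
step 1: pivot -3/292 → sign −
signature = (0, 2, 0)

Answer: (0, 2, 0)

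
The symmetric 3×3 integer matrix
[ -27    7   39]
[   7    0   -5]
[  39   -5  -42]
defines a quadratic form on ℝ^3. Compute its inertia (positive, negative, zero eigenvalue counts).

step 0: pivot -27 → sign −
step 1: pivot 49/27 → sign +
step 2: pivot -3/49 → sign −
signature = (1, 2, 0)

Answer: (1, 2, 0)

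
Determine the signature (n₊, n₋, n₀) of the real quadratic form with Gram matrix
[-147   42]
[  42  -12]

step 0: pivot -147 → sign −
step 1: row/col 1 already zero → sign 0
signature = (0, 1, 1)

Answer: (0, 1, 1)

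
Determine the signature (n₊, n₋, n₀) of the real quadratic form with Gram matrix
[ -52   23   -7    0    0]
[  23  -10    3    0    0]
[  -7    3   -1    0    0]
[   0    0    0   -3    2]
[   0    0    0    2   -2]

Answer: (1, 4, 0)

Derivation:
step 0: pivot -52 → sign −
step 1: pivot 9/52 → sign +
step 2: pivot -1/9 → sign −
step 3: pivot -3 → sign −
step 4: pivot -2/3 → sign −
signature = (1, 4, 0)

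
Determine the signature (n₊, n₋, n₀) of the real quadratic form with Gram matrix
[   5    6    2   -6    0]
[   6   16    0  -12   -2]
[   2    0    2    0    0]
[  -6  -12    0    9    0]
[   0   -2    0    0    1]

step 0: pivot 5 → sign +
step 1: pivot 44/5 → sign +
step 2: pivot 6/11 → sign +
step 3: pivot -3 → sign −
step 4: row/col 4 already zero → sign 0
signature = (3, 1, 1)

Answer: (3, 1, 1)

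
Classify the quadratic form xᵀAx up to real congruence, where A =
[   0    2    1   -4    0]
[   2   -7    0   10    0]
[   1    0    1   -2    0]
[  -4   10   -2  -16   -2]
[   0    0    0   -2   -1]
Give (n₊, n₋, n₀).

Answer: (1, 3, 1)

Derivation:
step 0: pivot -7 → sign −
step 1: pivot 4/7 → sign +
step 2: pivot -3/4 → sign −
step 3: pivot -4 → sign −
step 4: row/col 4 already zero → sign 0
signature = (1, 3, 1)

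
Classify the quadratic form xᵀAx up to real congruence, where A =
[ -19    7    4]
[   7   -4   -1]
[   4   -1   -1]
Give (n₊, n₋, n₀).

Answer: (0, 2, 1)

Derivation:
step 0: pivot -19 → sign −
step 1: pivot -27/19 → sign −
step 2: row/col 2 already zero → sign 0
signature = (0, 2, 1)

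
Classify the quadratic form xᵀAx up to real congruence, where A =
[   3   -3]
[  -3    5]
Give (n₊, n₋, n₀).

step 0: pivot 3 → sign +
step 1: pivot 2 → sign +
signature = (2, 0, 0)

Answer: (2, 0, 0)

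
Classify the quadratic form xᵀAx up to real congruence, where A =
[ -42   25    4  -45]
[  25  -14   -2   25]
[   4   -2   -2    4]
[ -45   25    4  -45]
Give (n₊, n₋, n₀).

step 0: pivot -42 → sign −
step 1: pivot 37/42 → sign +
step 2: pivot -66/37 → sign −
step 3: pivot -3/11 → sign −
signature = (1, 3, 0)

Answer: (1, 3, 0)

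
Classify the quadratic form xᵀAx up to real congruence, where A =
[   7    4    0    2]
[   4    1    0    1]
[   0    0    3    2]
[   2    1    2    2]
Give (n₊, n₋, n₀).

step 0: pivot 7 → sign +
step 1: pivot -9/7 → sign −
step 2: pivot 3 → sign +
step 3: pivot 1/9 → sign +
signature = (3, 1, 0)

Answer: (3, 1, 0)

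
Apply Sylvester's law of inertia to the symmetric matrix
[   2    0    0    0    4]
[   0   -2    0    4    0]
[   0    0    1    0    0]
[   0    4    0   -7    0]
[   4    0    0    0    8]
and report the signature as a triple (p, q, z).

step 0: pivot 2 → sign +
step 1: pivot -2 → sign −
step 2: pivot 1 → sign +
step 3: pivot 1 → sign +
step 4: row/col 4 already zero → sign 0
signature = (3, 1, 1)

Answer: (3, 1, 1)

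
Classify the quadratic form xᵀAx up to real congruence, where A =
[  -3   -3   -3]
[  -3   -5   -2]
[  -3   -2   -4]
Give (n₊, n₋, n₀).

step 0: pivot -3 → sign −
step 1: pivot -2 → sign −
step 2: pivot -1/2 → sign −
signature = (0, 3, 0)

Answer: (0, 3, 0)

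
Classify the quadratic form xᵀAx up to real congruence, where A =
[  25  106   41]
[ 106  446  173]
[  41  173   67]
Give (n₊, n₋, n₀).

Answer: (1, 2, 0)

Derivation:
step 0: pivot 25 → sign +
step 1: pivot -86/25 → sign −
step 2: pivot -3/86 → sign −
signature = (1, 2, 0)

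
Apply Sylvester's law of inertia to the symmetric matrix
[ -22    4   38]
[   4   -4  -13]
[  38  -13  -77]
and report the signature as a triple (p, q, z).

Answer: (0, 3, 0)

Derivation:
step 0: pivot -22 → sign −
step 1: pivot -36/11 → sign −
step 2: pivot -1/36 → sign −
signature = (0, 3, 0)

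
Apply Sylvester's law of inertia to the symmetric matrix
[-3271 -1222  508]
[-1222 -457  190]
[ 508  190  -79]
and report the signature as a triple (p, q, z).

step 0: pivot -3271 → sign −
step 1: pivot -1563/3271 → sign −
step 2: pivot -3/521 → sign −
signature = (0, 3, 0)

Answer: (0, 3, 0)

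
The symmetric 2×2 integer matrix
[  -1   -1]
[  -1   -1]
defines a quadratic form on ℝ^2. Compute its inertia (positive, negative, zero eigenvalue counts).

step 0: pivot -1 → sign −
step 1: row/col 1 already zero → sign 0
signature = (0, 1, 1)

Answer: (0, 1, 1)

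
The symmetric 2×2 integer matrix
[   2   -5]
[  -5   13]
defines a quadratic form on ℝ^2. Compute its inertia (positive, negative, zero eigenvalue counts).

step 0: pivot 2 → sign +
step 1: pivot 1/2 → sign +
signature = (2, 0, 0)

Answer: (2, 0, 0)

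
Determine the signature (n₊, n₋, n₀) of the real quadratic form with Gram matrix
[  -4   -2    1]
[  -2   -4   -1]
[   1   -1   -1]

Answer: (0, 2, 1)

Derivation:
step 0: pivot -4 → sign −
step 1: pivot -3 → sign −
step 2: row/col 2 already zero → sign 0
signature = (0, 2, 1)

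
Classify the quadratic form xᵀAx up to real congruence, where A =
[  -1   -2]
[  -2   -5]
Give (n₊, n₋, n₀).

Answer: (0, 2, 0)

Derivation:
step 0: pivot -1 → sign −
step 1: pivot -1 → sign −
signature = (0, 2, 0)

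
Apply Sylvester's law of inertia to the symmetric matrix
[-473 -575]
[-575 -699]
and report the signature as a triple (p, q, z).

step 0: pivot -473 → sign −
step 1: pivot -2/473 → sign −
signature = (0, 2, 0)

Answer: (0, 2, 0)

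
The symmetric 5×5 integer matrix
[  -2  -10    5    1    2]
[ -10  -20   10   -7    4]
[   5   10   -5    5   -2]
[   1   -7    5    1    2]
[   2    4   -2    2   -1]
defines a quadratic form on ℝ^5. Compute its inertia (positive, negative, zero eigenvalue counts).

Answer: (2, 3, 0)

Derivation:
step 0: pivot -2 → sign −
step 1: pivot 30 → sign +
step 2: pivot -33/10 → sign −
step 3: pivot 15/22 → sign +
step 4: pivot -1/5 → sign −
signature = (2, 3, 0)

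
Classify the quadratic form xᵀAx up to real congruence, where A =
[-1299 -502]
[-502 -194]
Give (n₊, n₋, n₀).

step 0: pivot -1299 → sign −
step 1: pivot -2/1299 → sign −
signature = (0, 2, 0)

Answer: (0, 2, 0)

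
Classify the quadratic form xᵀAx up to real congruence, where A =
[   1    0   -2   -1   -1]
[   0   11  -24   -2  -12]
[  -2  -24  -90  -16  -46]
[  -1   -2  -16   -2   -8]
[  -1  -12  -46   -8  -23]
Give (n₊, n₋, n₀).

Answer: (4, 1, 0)

Derivation:
step 0: pivot 1 → sign +
step 1: pivot 11 → sign +
step 2: pivot -1610/11 → sign −
step 3: pivot 43/805 → sign +
step 4: pivot 3/43 → sign +
signature = (4, 1, 0)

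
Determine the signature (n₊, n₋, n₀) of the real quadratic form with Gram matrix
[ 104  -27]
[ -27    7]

Answer: (1, 1, 0)

Derivation:
step 0: pivot 104 → sign +
step 1: pivot -1/104 → sign −
signature = (1, 1, 0)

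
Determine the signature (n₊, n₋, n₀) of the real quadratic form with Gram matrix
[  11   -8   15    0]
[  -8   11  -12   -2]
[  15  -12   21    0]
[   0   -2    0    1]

step 0: pivot 11 → sign +
step 1: pivot 57/11 → sign +
step 2: pivot 6/19 → sign +
step 3: pivot -1/3 → sign −
signature = (3, 1, 0)

Answer: (3, 1, 0)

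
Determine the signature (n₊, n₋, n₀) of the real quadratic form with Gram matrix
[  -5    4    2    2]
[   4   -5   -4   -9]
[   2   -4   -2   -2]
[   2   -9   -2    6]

step 0: pivot -5 → sign −
step 1: pivot -9/5 → sign −
step 2: pivot 2 → sign +
step 3: pivot -1/3 → sign −
signature = (1, 3, 0)

Answer: (1, 3, 0)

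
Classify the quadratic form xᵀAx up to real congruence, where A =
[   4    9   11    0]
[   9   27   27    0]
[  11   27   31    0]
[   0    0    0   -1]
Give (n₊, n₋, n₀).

step 0: pivot 4 → sign +
step 1: pivot 27/4 → sign +
step 2: pivot -1 → sign −
step 3: row/col 3 already zero → sign 0
signature = (2, 1, 1)

Answer: (2, 1, 1)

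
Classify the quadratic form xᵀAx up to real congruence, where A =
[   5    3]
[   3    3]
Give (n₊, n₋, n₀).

Answer: (2, 0, 0)

Derivation:
step 0: pivot 5 → sign +
step 1: pivot 6/5 → sign +
signature = (2, 0, 0)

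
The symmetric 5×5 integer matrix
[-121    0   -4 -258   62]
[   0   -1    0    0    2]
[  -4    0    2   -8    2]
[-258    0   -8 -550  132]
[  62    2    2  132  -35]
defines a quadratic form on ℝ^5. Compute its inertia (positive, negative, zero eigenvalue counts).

Answer: (2, 3, 0)

Derivation:
step 0: pivot -121 → sign −
step 1: pivot -1 → sign −
step 2: pivot 258/121 → sign +
step 3: pivot -2/129 → sign −
step 4: pivot 3 → sign +
signature = (2, 3, 0)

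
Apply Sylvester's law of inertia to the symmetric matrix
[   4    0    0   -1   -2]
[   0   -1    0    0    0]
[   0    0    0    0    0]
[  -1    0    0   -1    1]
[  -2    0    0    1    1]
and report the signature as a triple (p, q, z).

step 0: pivot 4 → sign +
step 1: pivot -1 → sign −
step 2: pivot -5/4 → sign −
step 3: pivot 1/5 → sign +
step 4: row/col 4 already zero → sign 0
signature = (2, 2, 1)

Answer: (2, 2, 1)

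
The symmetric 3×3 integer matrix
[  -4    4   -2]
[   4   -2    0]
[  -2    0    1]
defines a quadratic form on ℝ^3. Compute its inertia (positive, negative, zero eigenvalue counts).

step 0: pivot -4 → sign −
step 1: pivot 2 → sign +
step 2: row/col 2 already zero → sign 0
signature = (1, 1, 1)

Answer: (1, 1, 1)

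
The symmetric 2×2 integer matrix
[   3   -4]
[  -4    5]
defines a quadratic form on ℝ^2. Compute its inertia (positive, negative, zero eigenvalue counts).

step 0: pivot 3 → sign +
step 1: pivot -1/3 → sign −
signature = (1, 1, 0)

Answer: (1, 1, 0)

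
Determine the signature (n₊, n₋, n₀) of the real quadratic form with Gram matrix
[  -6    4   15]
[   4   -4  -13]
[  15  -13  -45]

Answer: (0, 3, 0)

Derivation:
step 0: pivot -6 → sign −
step 1: pivot -4/3 → sign −
step 2: pivot -3/4 → sign −
signature = (0, 3, 0)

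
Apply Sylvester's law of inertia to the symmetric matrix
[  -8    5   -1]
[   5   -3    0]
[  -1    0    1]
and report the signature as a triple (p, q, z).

step 0: pivot -8 → sign −
step 1: pivot 1/8 → sign +
step 2: pivot -2 → sign −
signature = (1, 2, 0)

Answer: (1, 2, 0)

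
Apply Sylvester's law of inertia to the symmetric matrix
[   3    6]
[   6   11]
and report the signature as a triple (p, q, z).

step 0: pivot 3 → sign +
step 1: pivot -1 → sign −
signature = (1, 1, 0)

Answer: (1, 1, 0)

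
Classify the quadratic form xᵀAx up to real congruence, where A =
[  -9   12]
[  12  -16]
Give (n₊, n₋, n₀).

Answer: (0, 1, 1)

Derivation:
step 0: pivot -9 → sign −
step 1: row/col 1 already zero → sign 0
signature = (0, 1, 1)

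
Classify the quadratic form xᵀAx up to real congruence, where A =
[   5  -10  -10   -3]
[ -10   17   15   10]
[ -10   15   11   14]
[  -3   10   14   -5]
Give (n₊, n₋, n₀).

step 0: pivot 5 → sign +
step 1: pivot -3 → sign −
step 2: pivot -2/3 → sign −
step 3: pivot 6/5 → sign +
signature = (2, 2, 0)

Answer: (2, 2, 0)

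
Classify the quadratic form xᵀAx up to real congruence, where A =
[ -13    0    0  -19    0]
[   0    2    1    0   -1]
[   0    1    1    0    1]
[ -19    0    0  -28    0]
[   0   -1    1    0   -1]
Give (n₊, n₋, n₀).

Answer: (2, 3, 0)

Derivation:
step 0: pivot -13 → sign −
step 1: pivot 2 → sign +
step 2: pivot 1/2 → sign +
step 3: pivot -3/13 → sign −
step 4: pivot -6 → sign −
signature = (2, 3, 0)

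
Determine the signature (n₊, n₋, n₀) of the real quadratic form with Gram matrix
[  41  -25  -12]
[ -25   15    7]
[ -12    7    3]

step 0: pivot 41 → sign +
step 1: pivot -10/41 → sign −
step 2: pivot -1/10 → sign −
signature = (1, 2, 0)

Answer: (1, 2, 0)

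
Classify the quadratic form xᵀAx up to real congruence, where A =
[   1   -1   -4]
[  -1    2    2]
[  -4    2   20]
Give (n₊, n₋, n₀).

Answer: (2, 0, 1)

Derivation:
step 0: pivot 1 → sign +
step 1: pivot 1 → sign +
step 2: row/col 2 already zero → sign 0
signature = (2, 0, 1)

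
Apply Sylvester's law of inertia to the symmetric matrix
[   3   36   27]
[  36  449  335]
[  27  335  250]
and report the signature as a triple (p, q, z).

step 0: pivot 3 → sign +
step 1: pivot 17 → sign +
step 2: pivot -2/17 → sign −
signature = (2, 1, 0)

Answer: (2, 1, 0)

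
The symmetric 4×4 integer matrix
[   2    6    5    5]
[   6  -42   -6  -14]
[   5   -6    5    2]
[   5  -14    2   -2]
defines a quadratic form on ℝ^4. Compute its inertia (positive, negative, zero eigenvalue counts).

Answer: (2, 2, 0)

Derivation:
step 0: pivot 2 → sign +
step 1: pivot -60 → sign −
step 2: pivot -3/20 → sign −
step 3: pivot 1/3 → sign +
signature = (2, 2, 0)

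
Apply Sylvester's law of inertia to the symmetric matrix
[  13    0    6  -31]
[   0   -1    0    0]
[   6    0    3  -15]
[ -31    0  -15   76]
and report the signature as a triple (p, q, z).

step 0: pivot 13 → sign +
step 1: pivot -1 → sign −
step 2: pivot 3/13 → sign +
step 3: row/col 3 already zero → sign 0
signature = (2, 1, 1)

Answer: (2, 1, 1)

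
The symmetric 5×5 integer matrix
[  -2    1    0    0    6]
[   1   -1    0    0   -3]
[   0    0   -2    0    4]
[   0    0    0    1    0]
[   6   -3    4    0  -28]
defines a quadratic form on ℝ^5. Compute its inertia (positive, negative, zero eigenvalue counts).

step 0: pivot -2 → sign −
step 1: pivot -1/2 → sign −
step 2: pivot -2 → sign −
step 3: pivot 1 → sign +
step 4: pivot -2 → sign −
signature = (1, 4, 0)

Answer: (1, 4, 0)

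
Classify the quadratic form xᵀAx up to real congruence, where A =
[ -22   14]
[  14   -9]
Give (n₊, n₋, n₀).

Answer: (0, 2, 0)

Derivation:
step 0: pivot -22 → sign −
step 1: pivot -1/11 → sign −
signature = (0, 2, 0)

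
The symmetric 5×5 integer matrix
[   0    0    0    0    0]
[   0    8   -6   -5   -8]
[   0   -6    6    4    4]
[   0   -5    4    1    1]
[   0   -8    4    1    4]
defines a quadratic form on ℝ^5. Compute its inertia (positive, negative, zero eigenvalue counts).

Answer: (2, 2, 1)

Derivation:
step 0: pivot 8 → sign +
step 1: pivot 3/2 → sign +
step 2: pivot -13/6 → sign −
step 3: pivot -6/13 → sign −
step 4: row/col 4 already zero → sign 0
signature = (2, 2, 1)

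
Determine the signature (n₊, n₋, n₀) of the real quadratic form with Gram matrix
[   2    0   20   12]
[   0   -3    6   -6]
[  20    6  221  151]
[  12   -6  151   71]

Answer: (3, 1, 0)

Derivation:
step 0: pivot 2 → sign +
step 1: pivot -3 → sign −
step 2: pivot 33 → sign +
step 3: pivot 2/33 → sign +
signature = (3, 1, 0)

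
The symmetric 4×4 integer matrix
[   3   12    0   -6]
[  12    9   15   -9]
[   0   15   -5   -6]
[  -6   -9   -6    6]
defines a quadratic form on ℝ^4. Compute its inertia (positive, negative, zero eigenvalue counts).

Answer: (2, 2, 0)

Derivation:
step 0: pivot 3 → sign +
step 1: pivot -39 → sign −
step 2: pivot 10/13 → sign +
step 3: pivot -3/10 → sign −
signature = (2, 2, 0)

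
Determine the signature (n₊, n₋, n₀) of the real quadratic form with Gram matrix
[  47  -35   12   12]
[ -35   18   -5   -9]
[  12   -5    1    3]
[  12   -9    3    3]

Answer: (1, 2, 1)

Derivation:
step 0: pivot 47 → sign +
step 1: pivot -379/47 → sign −
step 2: pivot -54/379 → sign −
step 3: row/col 3 already zero → sign 0
signature = (1, 2, 1)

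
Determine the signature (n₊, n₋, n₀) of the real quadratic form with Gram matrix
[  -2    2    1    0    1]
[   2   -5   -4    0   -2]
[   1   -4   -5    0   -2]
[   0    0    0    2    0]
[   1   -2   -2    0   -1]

Answer: (1, 3, 1)

Derivation:
step 0: pivot -2 → sign −
step 1: pivot -3 → sign −
step 2: pivot -3/2 → sign −
step 3: pivot 2 → sign +
step 4: row/col 4 already zero → sign 0
signature = (1, 3, 1)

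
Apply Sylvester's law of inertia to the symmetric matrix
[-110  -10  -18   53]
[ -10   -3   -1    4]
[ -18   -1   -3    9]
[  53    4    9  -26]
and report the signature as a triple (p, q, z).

step 0: pivot -110 → sign −
step 1: pivot -23/11 → sign −
step 2: pivot 16/115 → sign +
step 3: pivot -3/16 → sign −
signature = (1, 3, 0)

Answer: (1, 3, 0)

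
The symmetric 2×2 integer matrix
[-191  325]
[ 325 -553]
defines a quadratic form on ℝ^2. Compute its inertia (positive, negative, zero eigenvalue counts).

Answer: (1, 1, 0)

Derivation:
step 0: pivot -191 → sign −
step 1: pivot 2/191 → sign +
signature = (1, 1, 0)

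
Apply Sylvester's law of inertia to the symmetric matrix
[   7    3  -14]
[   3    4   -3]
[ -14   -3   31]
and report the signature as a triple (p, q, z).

Answer: (2, 1, 0)

Derivation:
step 0: pivot 7 → sign +
step 1: pivot 19/7 → sign +
step 2: pivot -6/19 → sign −
signature = (2, 1, 0)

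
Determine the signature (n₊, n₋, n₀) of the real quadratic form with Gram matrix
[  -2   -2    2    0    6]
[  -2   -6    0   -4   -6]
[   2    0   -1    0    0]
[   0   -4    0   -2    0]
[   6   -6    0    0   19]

Answer: (2, 2, 1)

Derivation:
step 0: pivot -2 → sign −
step 1: pivot -4 → sign −
step 2: pivot 2 → sign +
step 3: pivot 1 → sign +
step 4: row/col 4 already zero → sign 0
signature = (2, 2, 1)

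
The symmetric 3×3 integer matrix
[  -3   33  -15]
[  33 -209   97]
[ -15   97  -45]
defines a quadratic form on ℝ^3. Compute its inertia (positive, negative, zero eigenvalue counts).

step 0: pivot -3 → sign −
step 1: pivot 154 → sign +
step 2: pivot -2/77 → sign −
signature = (1, 2, 0)

Answer: (1, 2, 0)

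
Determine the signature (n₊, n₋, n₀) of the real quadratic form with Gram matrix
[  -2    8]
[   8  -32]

Answer: (0, 1, 1)

Derivation:
step 0: pivot -2 → sign −
step 1: row/col 1 already zero → sign 0
signature = (0, 1, 1)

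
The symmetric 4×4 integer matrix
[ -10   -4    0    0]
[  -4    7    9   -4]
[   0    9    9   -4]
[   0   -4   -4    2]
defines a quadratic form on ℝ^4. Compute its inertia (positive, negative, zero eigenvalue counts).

step 0: pivot -10 → sign −
step 1: pivot 43/5 → sign +
step 2: pivot -18/43 → sign −
step 3: pivot 2/9 → sign +
signature = (2, 2, 0)

Answer: (2, 2, 0)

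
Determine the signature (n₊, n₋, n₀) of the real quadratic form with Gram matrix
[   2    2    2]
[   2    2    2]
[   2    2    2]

step 0: pivot 2 → sign +
step 1: row/col 1 already zero → sign 0
step 2: row/col 2 already zero → sign 0
signature = (1, 0, 2)

Answer: (1, 0, 2)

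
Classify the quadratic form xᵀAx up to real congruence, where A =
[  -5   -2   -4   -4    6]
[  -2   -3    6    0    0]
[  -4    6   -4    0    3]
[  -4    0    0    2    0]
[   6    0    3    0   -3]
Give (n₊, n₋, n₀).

step 0: pivot -5 → sign −
step 1: pivot -11/5 → sign −
step 2: pivot 280/11 → sign +
step 3: pivot 118/35 → sign +
step 4: pivot -3/472 → sign −
signature = (2, 3, 0)

Answer: (2, 3, 0)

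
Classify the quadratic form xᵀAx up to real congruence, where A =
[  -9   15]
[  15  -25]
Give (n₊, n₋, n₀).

step 0: pivot -9 → sign −
step 1: row/col 1 already zero → sign 0
signature = (0, 1, 1)

Answer: (0, 1, 1)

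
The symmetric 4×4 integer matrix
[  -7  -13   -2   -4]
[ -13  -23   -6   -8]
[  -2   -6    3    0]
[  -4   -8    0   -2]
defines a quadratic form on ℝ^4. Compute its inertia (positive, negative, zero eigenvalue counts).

step 0: pivot -7 → sign −
step 1: pivot 8/7 → sign +
step 2: pivot -1 → sign −
step 3: row/col 3 already zero → sign 0
signature = (1, 2, 1)

Answer: (1, 2, 1)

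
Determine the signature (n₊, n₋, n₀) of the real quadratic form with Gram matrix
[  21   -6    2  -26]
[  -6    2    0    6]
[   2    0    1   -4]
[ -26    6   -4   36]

Answer: (3, 1, 0)

Derivation:
step 0: pivot 21 → sign +
step 1: pivot 2/7 → sign +
step 2: pivot -1/3 → sign −
step 3: pivot 2 → sign +
signature = (3, 1, 0)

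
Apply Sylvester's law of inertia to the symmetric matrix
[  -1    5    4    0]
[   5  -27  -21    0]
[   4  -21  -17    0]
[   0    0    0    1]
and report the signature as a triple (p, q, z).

Answer: (1, 3, 0)

Derivation:
step 0: pivot -1 → sign −
step 1: pivot -2 → sign −
step 2: pivot -1/2 → sign −
step 3: pivot 1 → sign +
signature = (1, 3, 0)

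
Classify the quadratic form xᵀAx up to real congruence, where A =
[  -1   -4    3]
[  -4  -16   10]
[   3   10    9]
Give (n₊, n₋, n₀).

step 0: pivot -1 → sign −
step 1: pivot 18 → sign +
step 2: pivot -2/9 → sign −
signature = (1, 2, 0)

Answer: (1, 2, 0)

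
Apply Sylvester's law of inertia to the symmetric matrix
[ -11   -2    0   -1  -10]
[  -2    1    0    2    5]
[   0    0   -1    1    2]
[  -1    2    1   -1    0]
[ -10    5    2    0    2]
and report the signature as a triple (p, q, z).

Answer: (1, 4, 0)

Derivation:
step 0: pivot -11 → sign −
step 1: pivot 15/11 → sign +
step 2: pivot -1 → sign −
step 3: pivot -17/5 → sign −
step 4: pivot -3/17 → sign −
signature = (1, 4, 0)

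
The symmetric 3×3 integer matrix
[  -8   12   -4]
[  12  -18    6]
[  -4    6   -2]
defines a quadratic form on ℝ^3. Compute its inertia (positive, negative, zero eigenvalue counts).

Answer: (0, 1, 2)

Derivation:
step 0: pivot -8 → sign −
step 1: row/col 1 already zero → sign 0
step 2: row/col 2 already zero → sign 0
signature = (0, 1, 2)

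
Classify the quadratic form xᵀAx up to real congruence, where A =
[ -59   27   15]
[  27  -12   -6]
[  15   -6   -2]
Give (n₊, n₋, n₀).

Answer: (1, 2, 0)

Derivation:
step 0: pivot -59 → sign −
step 1: pivot 21/59 → sign +
step 2: pivot -2/7 → sign −
signature = (1, 2, 0)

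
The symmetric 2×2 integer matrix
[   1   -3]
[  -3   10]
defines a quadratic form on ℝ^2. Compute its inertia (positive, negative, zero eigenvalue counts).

step 0: pivot 1 → sign +
step 1: pivot 1 → sign +
signature = (2, 0, 0)

Answer: (2, 0, 0)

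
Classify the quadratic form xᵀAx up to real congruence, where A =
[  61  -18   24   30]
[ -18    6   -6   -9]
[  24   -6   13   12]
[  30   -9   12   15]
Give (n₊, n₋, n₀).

Answer: (4, 0, 0)

Derivation:
step 0: pivot 61 → sign +
step 1: pivot 42/61 → sign +
step 2: pivot 13/7 → sign +
step 3: pivot 3/26 → sign +
signature = (4, 0, 0)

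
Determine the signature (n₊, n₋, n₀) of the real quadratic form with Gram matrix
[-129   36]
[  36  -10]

Answer: (1, 1, 0)

Derivation:
step 0: pivot -129 → sign −
step 1: pivot 2/43 → sign +
signature = (1, 1, 0)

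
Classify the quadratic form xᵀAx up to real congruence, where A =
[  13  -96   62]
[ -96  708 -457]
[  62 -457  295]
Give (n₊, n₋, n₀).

step 0: pivot 13 → sign +
step 1: pivot -12/13 → sign −
step 2: pivot 1/12 → sign +
signature = (2, 1, 0)

Answer: (2, 1, 0)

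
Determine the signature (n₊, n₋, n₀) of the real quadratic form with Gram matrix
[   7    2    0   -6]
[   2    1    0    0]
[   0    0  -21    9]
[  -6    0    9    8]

Answer: (2, 2, 0)

Derivation:
step 0: pivot 7 → sign +
step 1: pivot 3/7 → sign +
step 2: pivot -21 → sign −
step 3: pivot -1/7 → sign −
signature = (2, 2, 0)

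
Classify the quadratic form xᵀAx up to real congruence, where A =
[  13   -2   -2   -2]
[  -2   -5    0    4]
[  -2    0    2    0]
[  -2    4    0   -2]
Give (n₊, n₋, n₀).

step 0: pivot 13 → sign +
step 1: pivot -69/13 → sign −
step 2: pivot 118/69 → sign +
step 3: pivot 6/59 → sign +
signature = (3, 1, 0)

Answer: (3, 1, 0)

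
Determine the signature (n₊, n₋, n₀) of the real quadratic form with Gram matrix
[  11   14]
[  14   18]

Answer: (2, 0, 0)

Derivation:
step 0: pivot 11 → sign +
step 1: pivot 2/11 → sign +
signature = (2, 0, 0)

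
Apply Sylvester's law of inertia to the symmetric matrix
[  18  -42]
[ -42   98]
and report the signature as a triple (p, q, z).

Answer: (1, 0, 1)

Derivation:
step 0: pivot 18 → sign +
step 1: row/col 1 already zero → sign 0
signature = (1, 0, 1)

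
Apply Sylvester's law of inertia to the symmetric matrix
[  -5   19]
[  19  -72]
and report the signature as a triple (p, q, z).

step 0: pivot -5 → sign −
step 1: pivot 1/5 → sign +
signature = (1, 1, 0)

Answer: (1, 1, 0)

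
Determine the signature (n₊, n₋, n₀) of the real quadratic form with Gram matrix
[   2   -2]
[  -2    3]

step 0: pivot 2 → sign +
step 1: pivot 1 → sign +
signature = (2, 0, 0)

Answer: (2, 0, 0)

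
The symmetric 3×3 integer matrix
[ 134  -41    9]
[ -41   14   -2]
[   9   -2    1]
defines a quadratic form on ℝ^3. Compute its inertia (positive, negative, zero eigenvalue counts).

Answer: (3, 0, 0)

Derivation:
step 0: pivot 134 → sign +
step 1: pivot 195/134 → sign +
step 2: pivot 1/195 → sign +
signature = (3, 0, 0)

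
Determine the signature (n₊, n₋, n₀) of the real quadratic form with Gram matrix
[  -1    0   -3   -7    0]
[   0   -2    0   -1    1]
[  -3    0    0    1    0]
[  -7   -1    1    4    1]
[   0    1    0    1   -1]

step 0: pivot -1 → sign −
step 1: pivot -2 → sign −
step 2: pivot 9 → sign +
step 3: pivot -5/18 → sign −
step 4: pivot 2/5 → sign +
signature = (2, 3, 0)

Answer: (2, 3, 0)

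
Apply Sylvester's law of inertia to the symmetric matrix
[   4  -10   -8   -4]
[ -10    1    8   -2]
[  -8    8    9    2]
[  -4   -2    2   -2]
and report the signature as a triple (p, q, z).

Answer: (1, 2, 1)

Derivation:
step 0: pivot 4 → sign +
step 1: pivot -24 → sign −
step 2: pivot -1 → sign −
step 3: row/col 3 already zero → sign 0
signature = (1, 2, 1)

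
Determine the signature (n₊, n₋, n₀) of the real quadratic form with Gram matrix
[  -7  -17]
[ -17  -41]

step 0: pivot -7 → sign −
step 1: pivot 2/7 → sign +
signature = (1, 1, 0)

Answer: (1, 1, 0)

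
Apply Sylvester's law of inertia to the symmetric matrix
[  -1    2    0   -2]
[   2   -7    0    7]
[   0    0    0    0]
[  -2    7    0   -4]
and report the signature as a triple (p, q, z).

step 0: pivot -1 → sign −
step 1: pivot -3 → sign −
step 2: pivot 3 → sign +
step 3: row/col 3 already zero → sign 0
signature = (1, 2, 1)

Answer: (1, 2, 1)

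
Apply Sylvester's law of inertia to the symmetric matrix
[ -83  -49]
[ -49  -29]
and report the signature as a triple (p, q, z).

step 0: pivot -83 → sign −
step 1: pivot -6/83 → sign −
signature = (0, 2, 0)

Answer: (0, 2, 0)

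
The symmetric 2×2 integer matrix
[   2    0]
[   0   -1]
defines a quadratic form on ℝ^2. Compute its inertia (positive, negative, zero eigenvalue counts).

step 0: pivot 2 → sign +
step 1: pivot -1 → sign −
signature = (1, 1, 0)

Answer: (1, 1, 0)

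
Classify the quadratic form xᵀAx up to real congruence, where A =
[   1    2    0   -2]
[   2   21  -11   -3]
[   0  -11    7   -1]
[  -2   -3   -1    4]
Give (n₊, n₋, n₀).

step 0: pivot 1 → sign +
step 1: pivot 17 → sign +
step 2: pivot -2/17 → sign −
step 3: pivot 1 → sign +
signature = (3, 1, 0)

Answer: (3, 1, 0)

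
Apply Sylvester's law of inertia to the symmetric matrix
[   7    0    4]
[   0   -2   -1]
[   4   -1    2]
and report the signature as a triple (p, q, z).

step 0: pivot 7 → sign +
step 1: pivot -2 → sign −
step 2: pivot 3/14 → sign +
signature = (2, 1, 0)

Answer: (2, 1, 0)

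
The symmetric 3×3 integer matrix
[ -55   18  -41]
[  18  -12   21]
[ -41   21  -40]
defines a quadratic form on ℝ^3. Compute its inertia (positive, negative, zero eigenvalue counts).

Answer: (0, 3, 0)

Derivation:
step 0: pivot -55 → sign −
step 1: pivot -336/55 → sign −
step 2: pivot -3/112 → sign −
signature = (0, 3, 0)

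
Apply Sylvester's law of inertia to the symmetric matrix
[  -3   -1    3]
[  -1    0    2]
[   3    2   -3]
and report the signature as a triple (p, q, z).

Answer: (1, 2, 0)

Derivation:
step 0: pivot -3 → sign −
step 1: pivot 1/3 → sign +
step 2: pivot -3 → sign −
signature = (1, 2, 0)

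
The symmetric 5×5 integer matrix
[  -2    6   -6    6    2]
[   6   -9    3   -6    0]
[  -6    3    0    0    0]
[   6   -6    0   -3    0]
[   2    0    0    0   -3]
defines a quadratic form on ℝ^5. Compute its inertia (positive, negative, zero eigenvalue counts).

step 0: pivot -2 → sign −
step 1: pivot 9 → sign +
step 2: pivot -7 → sign −
step 3: pivot -3/7 → sign −
step 4: pivot -1 → sign −
signature = (1, 4, 0)

Answer: (1, 4, 0)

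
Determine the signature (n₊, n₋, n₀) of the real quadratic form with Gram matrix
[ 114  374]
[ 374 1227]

Answer: (2, 0, 0)

Derivation:
step 0: pivot 114 → sign +
step 1: pivot 1/57 → sign +
signature = (2, 0, 0)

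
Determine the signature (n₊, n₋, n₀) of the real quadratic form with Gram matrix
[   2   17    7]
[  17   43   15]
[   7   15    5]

Answer: (2, 1, 0)

Derivation:
step 0: pivot 2 → sign +
step 1: pivot -203/2 → sign −
step 2: pivot 2/203 → sign +
signature = (2, 1, 0)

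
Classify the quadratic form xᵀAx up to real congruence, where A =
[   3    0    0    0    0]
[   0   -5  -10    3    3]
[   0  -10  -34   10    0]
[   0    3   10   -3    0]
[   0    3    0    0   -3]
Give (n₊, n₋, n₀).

Answer: (2, 3, 0)

Derivation:
step 0: pivot 3 → sign +
step 1: pivot -5 → sign −
step 2: pivot -14 → sign −
step 3: pivot -2/35 → sign −
step 4: pivot 3/2 → sign +
signature = (2, 3, 0)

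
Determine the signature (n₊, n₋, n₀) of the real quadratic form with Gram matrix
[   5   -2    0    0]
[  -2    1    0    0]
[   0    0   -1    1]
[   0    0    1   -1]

step 0: pivot 5 → sign +
step 1: pivot 1/5 → sign +
step 2: pivot -1 → sign −
step 3: row/col 3 already zero → sign 0
signature = (2, 1, 1)

Answer: (2, 1, 1)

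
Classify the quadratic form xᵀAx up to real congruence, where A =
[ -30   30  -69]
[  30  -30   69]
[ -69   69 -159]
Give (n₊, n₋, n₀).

Answer: (0, 2, 1)

Derivation:
step 0: pivot -30 → sign −
step 1: pivot -3/10 → sign −
step 2: row/col 2 already zero → sign 0
signature = (0, 2, 1)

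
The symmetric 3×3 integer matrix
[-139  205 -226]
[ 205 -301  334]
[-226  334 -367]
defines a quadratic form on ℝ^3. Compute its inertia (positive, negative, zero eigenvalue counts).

Answer: (2, 1, 0)

Derivation:
step 0: pivot -139 → sign −
step 1: pivot 186/139 → sign +
step 2: pivot 3/31 → sign +
signature = (2, 1, 0)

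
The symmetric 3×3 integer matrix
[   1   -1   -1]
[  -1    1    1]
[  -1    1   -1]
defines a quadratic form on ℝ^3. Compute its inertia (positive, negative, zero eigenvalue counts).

step 0: pivot 1 → sign +
step 1: pivot -2 → sign −
step 2: row/col 2 already zero → sign 0
signature = (1, 1, 1)

Answer: (1, 1, 1)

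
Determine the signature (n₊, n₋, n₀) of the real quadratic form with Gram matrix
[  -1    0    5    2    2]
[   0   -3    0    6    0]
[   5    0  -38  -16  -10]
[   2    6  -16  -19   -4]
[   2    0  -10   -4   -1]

step 0: pivot -1 → sign −
step 1: pivot -3 → sign −
step 2: pivot -13 → sign −
step 3: pivot -3/13 → sign −
step 4: pivot 3 → sign +
signature = (1, 4, 0)

Answer: (1, 4, 0)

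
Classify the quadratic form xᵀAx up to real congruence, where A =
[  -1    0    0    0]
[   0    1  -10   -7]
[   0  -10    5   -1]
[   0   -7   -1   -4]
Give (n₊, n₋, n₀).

Answer: (2, 2, 0)

Derivation:
step 0: pivot -1 → sign −
step 1: pivot 1 → sign +
step 2: pivot -95 → sign −
step 3: pivot 6/95 → sign +
signature = (2, 2, 0)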